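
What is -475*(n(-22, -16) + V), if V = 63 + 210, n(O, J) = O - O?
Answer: -129675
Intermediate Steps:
n(O, J) = 0
V = 273
-475*(n(-22, -16) + V) = -475*(0 + 273) = -475*273 = -129675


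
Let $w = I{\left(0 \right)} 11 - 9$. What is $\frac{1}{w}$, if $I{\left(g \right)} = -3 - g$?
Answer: $- \frac{1}{42} \approx -0.02381$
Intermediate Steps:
$w = -42$ ($w = \left(-3 - 0\right) 11 - 9 = \left(-3 + 0\right) 11 - 9 = \left(-3\right) 11 - 9 = -33 - 9 = -42$)
$\frac{1}{w} = \frac{1}{-42} = - \frac{1}{42}$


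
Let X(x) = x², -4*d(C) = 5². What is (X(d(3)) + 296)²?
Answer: 28740321/256 ≈ 1.1227e+5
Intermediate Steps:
d(C) = -25/4 (d(C) = -¼*5² = -¼*25 = -25/4)
(X(d(3)) + 296)² = ((-25/4)² + 296)² = (625/16 + 296)² = (5361/16)² = 28740321/256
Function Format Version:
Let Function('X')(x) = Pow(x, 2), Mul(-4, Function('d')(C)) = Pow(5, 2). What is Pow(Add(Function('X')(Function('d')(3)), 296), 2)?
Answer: Rational(28740321, 256) ≈ 1.1227e+5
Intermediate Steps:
Function('d')(C) = Rational(-25, 4) (Function('d')(C) = Mul(Rational(-1, 4), Pow(5, 2)) = Mul(Rational(-1, 4), 25) = Rational(-25, 4))
Pow(Add(Function('X')(Function('d')(3)), 296), 2) = Pow(Add(Pow(Rational(-25, 4), 2), 296), 2) = Pow(Add(Rational(625, 16), 296), 2) = Pow(Rational(5361, 16), 2) = Rational(28740321, 256)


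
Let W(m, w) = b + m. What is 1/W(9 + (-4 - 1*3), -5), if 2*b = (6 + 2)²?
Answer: 1/34 ≈ 0.029412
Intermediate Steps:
b = 32 (b = (6 + 2)²/2 = (½)*8² = (½)*64 = 32)
W(m, w) = 32 + m
1/W(9 + (-4 - 1*3), -5) = 1/(32 + (9 + (-4 - 1*3))) = 1/(32 + (9 + (-4 - 3))) = 1/(32 + (9 - 7)) = 1/(32 + 2) = 1/34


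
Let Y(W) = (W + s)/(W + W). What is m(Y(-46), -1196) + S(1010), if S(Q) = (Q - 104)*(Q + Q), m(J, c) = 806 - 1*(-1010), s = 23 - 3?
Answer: 1831936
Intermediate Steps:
s = 20
Y(W) = (20 + W)/(2*W) (Y(W) = (W + 20)/(W + W) = (20 + W)/((2*W)) = (20 + W)*(1/(2*W)) = (20 + W)/(2*W))
m(J, c) = 1816 (m(J, c) = 806 + 1010 = 1816)
S(Q) = 2*Q*(-104 + Q) (S(Q) = (-104 + Q)*(2*Q) = 2*Q*(-104 + Q))
m(Y(-46), -1196) + S(1010) = 1816 + 2*1010*(-104 + 1010) = 1816 + 2*1010*906 = 1816 + 1830120 = 1831936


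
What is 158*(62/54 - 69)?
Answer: -289456/27 ≈ -10721.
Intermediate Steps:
158*(62/54 - 69) = 158*(62*(1/54) - 69) = 158*(31/27 - 69) = 158*(-1832/27) = -289456/27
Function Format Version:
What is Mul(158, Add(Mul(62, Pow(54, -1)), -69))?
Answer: Rational(-289456, 27) ≈ -10721.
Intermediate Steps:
Mul(158, Add(Mul(62, Pow(54, -1)), -69)) = Mul(158, Add(Mul(62, Rational(1, 54)), -69)) = Mul(158, Add(Rational(31, 27), -69)) = Mul(158, Rational(-1832, 27)) = Rational(-289456, 27)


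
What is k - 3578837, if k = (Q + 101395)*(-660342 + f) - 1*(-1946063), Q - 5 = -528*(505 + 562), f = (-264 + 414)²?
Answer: 294666063018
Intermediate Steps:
f = 22500 (f = 150² = 22500)
Q = -563371 (Q = 5 - 528*(505 + 562) = 5 - 528*1067 = 5 - 563376 = -563371)
k = 294669641855 (k = (-563371 + 101395)*(-660342 + 22500) - 1*(-1946063) = -461976*(-637842) + 1946063 = 294667695792 + 1946063 = 294669641855)
k - 3578837 = 294669641855 - 3578837 = 294666063018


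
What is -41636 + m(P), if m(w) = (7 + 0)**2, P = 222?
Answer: -41587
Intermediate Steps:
m(w) = 49 (m(w) = 7**2 = 49)
-41636 + m(P) = -41636 + 49 = -41587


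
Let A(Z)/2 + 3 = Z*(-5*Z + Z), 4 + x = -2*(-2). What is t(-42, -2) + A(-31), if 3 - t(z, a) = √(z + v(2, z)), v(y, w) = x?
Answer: -7691 - I*√42 ≈ -7691.0 - 6.4807*I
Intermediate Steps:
x = 0 (x = -4 - 2*(-2) = -4 + 4 = 0)
v(y, w) = 0
t(z, a) = 3 - √z (t(z, a) = 3 - √(z + 0) = 3 - √z)
A(Z) = -6 - 8*Z² (A(Z) = -6 + 2*(Z*(-5*Z + Z)) = -6 + 2*(Z*(-4*Z)) = -6 + 2*(-4*Z²) = -6 - 8*Z²)
t(-42, -2) + A(-31) = (3 - √(-42)) + (-6 - 8*(-31)²) = (3 - I*√42) + (-6 - 8*961) = (3 - I*√42) + (-6 - 7688) = (3 - I*√42) - 7694 = -7691 - I*√42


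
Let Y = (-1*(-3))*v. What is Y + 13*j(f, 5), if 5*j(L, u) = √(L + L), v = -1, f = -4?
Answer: -3 + 26*I*√2/5 ≈ -3.0 + 7.3539*I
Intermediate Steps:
j(L, u) = √2*√L/5 (j(L, u) = √(L + L)/5 = √(2*L)/5 = (√2*√L)/5 = √2*√L/5)
Y = -3 (Y = -1*(-3)*(-1) = 3*(-1) = -3)
Y + 13*j(f, 5) = -3 + 13*(√2*√(-4)/5) = -3 + 13*(√2*(2*I)/5) = -3 + 13*(2*I*√2/5) = -3 + 26*I*√2/5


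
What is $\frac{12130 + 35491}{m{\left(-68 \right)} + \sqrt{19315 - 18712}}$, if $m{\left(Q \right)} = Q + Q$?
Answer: $- \frac{6476456}{17893} - \frac{142863 \sqrt{67}}{17893} \approx -427.31$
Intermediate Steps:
$m{\left(Q \right)} = 2 Q$
$\frac{12130 + 35491}{m{\left(-68 \right)} + \sqrt{19315 - 18712}} = \frac{12130 + 35491}{2 \left(-68\right) + \sqrt{19315 - 18712}} = \frac{47621}{-136 + \sqrt{603}} = \frac{47621}{-136 + 3 \sqrt{67}}$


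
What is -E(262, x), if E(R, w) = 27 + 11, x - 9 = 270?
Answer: -38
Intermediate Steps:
x = 279 (x = 9 + 270 = 279)
E(R, w) = 38
-E(262, x) = -1*38 = -38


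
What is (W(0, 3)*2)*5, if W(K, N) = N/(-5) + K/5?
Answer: -6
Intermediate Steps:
W(K, N) = -N/5 + K/5 (W(K, N) = N*(-⅕) + K*(⅕) = -N/5 + K/5)
(W(0, 3)*2)*5 = ((-⅕*3 + (⅕)*0)*2)*5 = ((-⅗ + 0)*2)*5 = -⅗*2*5 = -6/5*5 = -6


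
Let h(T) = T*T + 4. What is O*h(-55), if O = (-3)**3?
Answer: -81783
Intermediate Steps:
h(T) = 4 + T**2 (h(T) = T**2 + 4 = 4 + T**2)
O = -27
O*h(-55) = -27*(4 + (-55)**2) = -27*(4 + 3025) = -27*3029 = -81783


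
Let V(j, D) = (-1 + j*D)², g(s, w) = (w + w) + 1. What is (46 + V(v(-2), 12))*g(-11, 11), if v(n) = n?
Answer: 15433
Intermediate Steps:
g(s, w) = 1 + 2*w (g(s, w) = 2*w + 1 = 1 + 2*w)
V(j, D) = (-1 + D*j)²
(46 + V(v(-2), 12))*g(-11, 11) = (46 + (-1 + 12*(-2))²)*(1 + 2*11) = (46 + (-1 - 24)²)*(1 + 22) = (46 + (-25)²)*23 = (46 + 625)*23 = 671*23 = 15433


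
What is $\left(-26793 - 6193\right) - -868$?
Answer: $-32118$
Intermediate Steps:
$\left(-26793 - 6193\right) - -868 = -32986 + \left(918 - 50\right) = -32986 + 868 = -32118$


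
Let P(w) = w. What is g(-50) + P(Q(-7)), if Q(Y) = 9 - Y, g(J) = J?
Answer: -34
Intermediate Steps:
g(-50) + P(Q(-7)) = -50 + (9 - 1*(-7)) = -50 + (9 + 7) = -50 + 16 = -34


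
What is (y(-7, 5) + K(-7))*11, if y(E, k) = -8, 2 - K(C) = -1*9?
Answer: 33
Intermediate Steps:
K(C) = 11 (K(C) = 2 - (-1)*9 = 2 - 1*(-9) = 2 + 9 = 11)
(y(-7, 5) + K(-7))*11 = (-8 + 11)*11 = 3*11 = 33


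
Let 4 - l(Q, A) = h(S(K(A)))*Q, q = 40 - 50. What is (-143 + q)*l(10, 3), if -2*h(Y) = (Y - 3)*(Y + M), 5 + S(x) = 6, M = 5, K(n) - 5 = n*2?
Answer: 8568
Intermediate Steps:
K(n) = 5 + 2*n (K(n) = 5 + n*2 = 5 + 2*n)
S(x) = 1 (S(x) = -5 + 6 = 1)
h(Y) = -(-3 + Y)*(5 + Y)/2 (h(Y) = -(Y - 3)*(Y + 5)/2 = -(-3 + Y)*(5 + Y)/2)
q = -10
l(Q, A) = 4 - 6*Q (l(Q, A) = 4 - (15/2 - 1*1 - ½*1²)*Q = 4 - (15/2 - 1 - ½*1)*Q = 4 - (15/2 - 1 - ½)*Q = 4 - 6*Q)
(-143 + q)*l(10, 3) = (-143 - 10)*(4 - 6*10) = -153*(4 - 60) = -153*(-56) = 8568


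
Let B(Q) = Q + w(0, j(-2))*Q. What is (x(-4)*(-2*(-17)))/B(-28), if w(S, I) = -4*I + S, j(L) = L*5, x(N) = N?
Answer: 34/287 ≈ 0.11847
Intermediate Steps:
j(L) = 5*L
w(S, I) = S - 4*I
B(Q) = 41*Q (B(Q) = Q + (0 - 20*(-2))*Q = Q + (0 - 4*(-10))*Q = Q + (0 + 40)*Q = Q + 40*Q = 41*Q)
(x(-4)*(-2*(-17)))/B(-28) = (-(-8)*(-17))/((41*(-28))) = -4*34/(-1148) = -136*(-1/1148) = 34/287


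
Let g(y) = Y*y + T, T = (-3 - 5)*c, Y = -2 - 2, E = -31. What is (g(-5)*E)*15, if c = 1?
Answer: -5580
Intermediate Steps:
Y = -4
T = -8 (T = (-3 - 5)*1 = -8*1 = -8)
g(y) = -8 - 4*y (g(y) = -4*y - 8 = -8 - 4*y)
(g(-5)*E)*15 = ((-8 - 4*(-5))*(-31))*15 = ((-8 + 20)*(-31))*15 = (12*(-31))*15 = -372*15 = -5580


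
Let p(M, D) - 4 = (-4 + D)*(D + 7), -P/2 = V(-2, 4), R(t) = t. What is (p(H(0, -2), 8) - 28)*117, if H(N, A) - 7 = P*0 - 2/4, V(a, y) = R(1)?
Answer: 4212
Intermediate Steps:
V(a, y) = 1
P = -2 (P = -2*1 = -2)
H(N, A) = 13/2 (H(N, A) = 7 + (-2*0 - 2/4) = 7 + (0 - 2*¼) = 7 + (0 - ½) = 7 - ½ = 13/2)
p(M, D) = 4 + (-4 + D)*(7 + D) (p(M, D) = 4 + (-4 + D)*(D + 7) = 4 + (-4 + D)*(7 + D))
(p(H(0, -2), 8) - 28)*117 = ((-24 + 8² + 3*8) - 28)*117 = ((-24 + 64 + 24) - 28)*117 = (64 - 28)*117 = 36*117 = 4212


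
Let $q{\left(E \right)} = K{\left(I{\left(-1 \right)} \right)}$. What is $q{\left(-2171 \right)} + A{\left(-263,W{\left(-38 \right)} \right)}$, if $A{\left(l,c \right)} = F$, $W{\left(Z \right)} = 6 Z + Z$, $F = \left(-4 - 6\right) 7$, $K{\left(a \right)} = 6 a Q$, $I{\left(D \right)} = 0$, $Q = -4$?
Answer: $-70$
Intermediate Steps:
$K{\left(a \right)} = - 24 a$ ($K{\left(a \right)} = 6 a \left(-4\right) = - 24 a$)
$F = -70$ ($F = \left(-10\right) 7 = -70$)
$W{\left(Z \right)} = 7 Z$
$A{\left(l,c \right)} = -70$
$q{\left(E \right)} = 0$ ($q{\left(E \right)} = \left(-24\right) 0 = 0$)
$q{\left(-2171 \right)} + A{\left(-263,W{\left(-38 \right)} \right)} = 0 - 70 = -70$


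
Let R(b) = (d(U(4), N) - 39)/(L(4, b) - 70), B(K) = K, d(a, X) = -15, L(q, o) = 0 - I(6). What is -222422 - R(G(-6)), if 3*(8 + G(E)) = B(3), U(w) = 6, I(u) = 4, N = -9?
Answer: -8229641/37 ≈ -2.2242e+5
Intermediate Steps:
L(q, o) = -4 (L(q, o) = 0 - 1*4 = 0 - 4 = -4)
G(E) = -7 (G(E) = -8 + (⅓)*3 = -8 + 1 = -7)
R(b) = 27/37 (R(b) = (-15 - 39)/(-4 - 70) = -54/(-74) = -54*(-1/74) = 27/37)
-222422 - R(G(-6)) = -222422 - 1*27/37 = -222422 - 27/37 = -8229641/37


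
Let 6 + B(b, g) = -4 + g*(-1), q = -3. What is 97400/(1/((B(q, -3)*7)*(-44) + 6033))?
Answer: 797608600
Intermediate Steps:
B(b, g) = -10 - g (B(b, g) = -6 + (-4 + g*(-1)) = -6 + (-4 - g) = -10 - g)
97400/(1/((B(q, -3)*7)*(-44) + 6033)) = 97400/(1/(((-10 - 1*(-3))*7)*(-44) + 6033)) = 97400/(1/(((-10 + 3)*7)*(-44) + 6033)) = 97400/(1/(-7*7*(-44) + 6033)) = 97400/(1/(-49*(-44) + 6033)) = 97400/(1/(2156 + 6033)) = 97400/(1/8189) = 97400*8189 = 797608600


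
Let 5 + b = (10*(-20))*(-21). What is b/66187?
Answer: 4195/66187 ≈ 0.063381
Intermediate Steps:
b = 4195 (b = -5 + (10*(-20))*(-21) = -5 - 200*(-21) = -5 + 4200 = 4195)
b/66187 = 4195/66187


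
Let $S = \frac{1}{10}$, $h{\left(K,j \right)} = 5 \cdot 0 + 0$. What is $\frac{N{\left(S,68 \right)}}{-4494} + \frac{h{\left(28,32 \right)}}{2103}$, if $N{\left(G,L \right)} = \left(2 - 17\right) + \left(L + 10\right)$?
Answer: $- \frac{3}{214} \approx -0.014019$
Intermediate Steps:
$h{\left(K,j \right)} = 0$ ($h{\left(K,j \right)} = 0 + 0 = 0$)
$S = \frac{1}{10} \approx 0.1$
$N{\left(G,L \right)} = -5 + L$ ($N{\left(G,L \right)} = -15 + \left(10 + L\right) = -5 + L$)
$\frac{N{\left(S,68 \right)}}{-4494} + \frac{h{\left(28,32 \right)}}{2103} = \frac{-5 + 68}{-4494} + \frac{0}{2103} = 63 \left(- \frac{1}{4494}\right) + 0 \cdot \frac{1}{2103} = - \frac{3}{214} + 0 = - \frac{3}{214}$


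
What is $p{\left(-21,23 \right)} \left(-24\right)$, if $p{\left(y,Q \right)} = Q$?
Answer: $-552$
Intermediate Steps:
$p{\left(-21,23 \right)} \left(-24\right) = 23 \left(-24\right) = -552$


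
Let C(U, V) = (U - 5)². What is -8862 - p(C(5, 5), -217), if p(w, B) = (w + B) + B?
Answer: -8428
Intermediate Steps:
C(U, V) = (-5 + U)²
p(w, B) = w + 2*B (p(w, B) = (B + w) + B = w + 2*B)
-8862 - p(C(5, 5), -217) = -8862 - ((-5 + 5)² + 2*(-217)) = -8862 - (0² - 434) = -8862 - (0 - 434) = -8862 - 1*(-434) = -8862 + 434 = -8428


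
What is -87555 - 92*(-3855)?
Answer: 267105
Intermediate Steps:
-87555 - 92*(-3855) = -87555 - 1*(-354660) = -87555 + 354660 = 267105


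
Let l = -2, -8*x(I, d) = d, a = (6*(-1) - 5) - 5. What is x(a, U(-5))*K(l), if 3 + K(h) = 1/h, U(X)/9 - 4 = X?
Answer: -63/16 ≈ -3.9375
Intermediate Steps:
U(X) = 36 + 9*X
a = -16 (a = (-6 - 5) - 5 = -11 - 5 = -16)
x(I, d) = -d/8
K(h) = -3 + 1/h
x(a, U(-5))*K(l) = (-(36 + 9*(-5))/8)*(-3 + 1/(-2)) = (-(36 - 45)/8)*(-3 - ½) = -⅛*(-9)*(-7/2) = (9/8)*(-7/2) = -63/16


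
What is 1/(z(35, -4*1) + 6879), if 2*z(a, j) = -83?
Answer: 2/13675 ≈ 0.00014625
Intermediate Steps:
z(a, j) = -83/2 (z(a, j) = (½)*(-83) = -83/2)
1/(z(35, -4*1) + 6879) = 1/(-83/2 + 6879) = 1/(13675/2) = 2/13675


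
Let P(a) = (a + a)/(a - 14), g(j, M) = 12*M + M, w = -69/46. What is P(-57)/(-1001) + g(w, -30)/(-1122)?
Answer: 418027/1208207 ≈ 0.34599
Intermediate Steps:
w = -3/2 (w = -69*1/46 = -3/2 ≈ -1.5000)
g(j, M) = 13*M
P(a) = 2*a/(-14 + a) (P(a) = (2*a)/(-14 + a) = 2*a/(-14 + a))
P(-57)/(-1001) + g(w, -30)/(-1122) = (2*(-57)/(-14 - 57))/(-1001) + (13*(-30))/(-1122) = (2*(-57)/(-71))*(-1/1001) - 390*(-1/1122) = (2*(-57)*(-1/71))*(-1/1001) + 65/187 = (114/71)*(-1/1001) + 65/187 = -114/71071 + 65/187 = 418027/1208207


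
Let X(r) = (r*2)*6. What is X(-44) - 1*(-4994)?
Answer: 4466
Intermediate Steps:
X(r) = 12*r (X(r) = (2*r)*6 = 12*r)
X(-44) - 1*(-4994) = 12*(-44) - 1*(-4994) = -528 + 4994 = 4466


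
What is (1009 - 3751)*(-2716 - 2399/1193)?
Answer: 8891173554/1193 ≈ 7.4528e+6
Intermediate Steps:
(1009 - 3751)*(-2716 - 2399/1193) = -2742*(-2716 - 2399*1/1193) = -2742*(-2716 - 2399/1193) = -2742*(-3242587/1193) = 8891173554/1193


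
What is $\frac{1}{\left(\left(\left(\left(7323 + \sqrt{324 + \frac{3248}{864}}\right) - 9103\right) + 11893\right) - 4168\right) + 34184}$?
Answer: $\frac{2166966}{86958160915} - \frac{3 \sqrt{106194}}{86958160915} \approx 2.4908 \cdot 10^{-5}$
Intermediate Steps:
$\frac{1}{\left(\left(\left(\left(7323 + \sqrt{324 + \frac{3248}{864}}\right) - 9103\right) + 11893\right) - 4168\right) + 34184} = \frac{1}{\left(\left(\left(\left(7323 + \sqrt{324 + 3248 \cdot \frac{1}{864}}\right) - 9103\right) + 11893\right) - 4168\right) + 34184} = \frac{1}{\left(\left(\left(\left(7323 + \sqrt{324 + \frac{203}{54}}\right) - 9103\right) + 11893\right) - 4168\right) + 34184} = \frac{1}{\left(\left(\left(\left(7323 + \sqrt{\frac{17699}{54}}\right) - 9103\right) + 11893\right) - 4168\right) + 34184} = \frac{1}{\left(\left(\left(\left(7323 + \frac{\sqrt{106194}}{18}\right) - 9103\right) + 11893\right) - 4168\right) + 34184} = \frac{1}{\left(\left(\left(-1780 + \frac{\sqrt{106194}}{18}\right) + 11893\right) - 4168\right) + 34184} = \frac{1}{\left(\left(10113 + \frac{\sqrt{106194}}{18}\right) - 4168\right) + 34184} = \frac{1}{\left(5945 + \frac{\sqrt{106194}}{18}\right) + 34184} = \frac{1}{40129 + \frac{\sqrt{106194}}{18}}$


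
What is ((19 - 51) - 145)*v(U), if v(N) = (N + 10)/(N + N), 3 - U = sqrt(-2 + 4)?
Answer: -6549/14 - 885*sqrt(2)/7 ≈ -646.58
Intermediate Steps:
U = 3 - sqrt(2) (U = 3 - sqrt(-2 + 4) = 3 - sqrt(2) ≈ 1.5858)
v(N) = (10 + N)/(2*N) (v(N) = (10 + N)/((2*N)) = (10 + N)*(1/(2*N)) = (10 + N)/(2*N))
((19 - 51) - 145)*v(U) = ((19 - 51) - 145)*((10 + (3 - sqrt(2)))/(2*(3 - sqrt(2)))) = (-32 - 145)*((13 - sqrt(2))/(2*(3 - sqrt(2)))) = -177*(13 - sqrt(2))/(2*(3 - sqrt(2)))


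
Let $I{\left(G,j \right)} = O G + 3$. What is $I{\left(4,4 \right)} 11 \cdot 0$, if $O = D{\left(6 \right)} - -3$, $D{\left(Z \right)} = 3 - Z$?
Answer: $0$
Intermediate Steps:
$O = 0$ ($O = \left(3 - 6\right) - -3 = \left(3 - 6\right) + 3 = -3 + 3 = 0$)
$I{\left(G,j \right)} = 3$ ($I{\left(G,j \right)} = 0 G + 3 = 0 + 3 = 3$)
$I{\left(4,4 \right)} 11 \cdot 0 = 3 \cdot 11 \cdot 0 = 33 \cdot 0 = 0$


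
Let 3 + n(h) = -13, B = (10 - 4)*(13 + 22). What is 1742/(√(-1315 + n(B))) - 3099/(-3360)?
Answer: 1033/1120 - 1742*I*√11/121 ≈ 0.92232 - 47.748*I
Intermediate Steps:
B = 210 (B = 6*35 = 210)
n(h) = -16 (n(h) = -3 - 13 = -16)
1742/(√(-1315 + n(B))) - 3099/(-3360) = 1742/(√(-1315 - 16)) - 3099/(-3360) = 1742/(√(-1331)) - 3099*(-1/3360) = 1742/((11*I*√11)) + 1033/1120 = 1742*(-I*√11/121) + 1033/1120 = -1742*I*√11/121 + 1033/1120 = 1033/1120 - 1742*I*√11/121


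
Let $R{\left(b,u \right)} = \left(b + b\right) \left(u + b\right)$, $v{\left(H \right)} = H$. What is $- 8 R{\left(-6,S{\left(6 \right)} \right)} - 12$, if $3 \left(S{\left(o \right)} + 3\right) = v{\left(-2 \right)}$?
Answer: $-940$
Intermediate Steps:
$S{\left(o \right)} = - \frac{11}{3}$ ($S{\left(o \right)} = -3 + \frac{1}{3} \left(-2\right) = -3 - \frac{2}{3} = - \frac{11}{3}$)
$R{\left(b,u \right)} = 2 b \left(b + u\right)$
$- 8 R{\left(-6,S{\left(6 \right)} \right)} - 12 = - 8 \cdot 2 \left(-6\right) \left(-6 - \frac{11}{3}\right) - 12 = - 8 \cdot 2 \left(-6\right) \left(- \frac{29}{3}\right) - 12 = \left(-8\right) 116 - 12 = -928 - 12 = -940$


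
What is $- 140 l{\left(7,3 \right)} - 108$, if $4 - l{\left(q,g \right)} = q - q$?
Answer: $-668$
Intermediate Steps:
$l{\left(q,g \right)} = 4$ ($l{\left(q,g \right)} = 4 - \left(q - q\right) = 4 - 0 = 4 + 0 = 4$)
$- 140 l{\left(7,3 \right)} - 108 = \left(-140\right) 4 - 108 = -560 - 108 = -668$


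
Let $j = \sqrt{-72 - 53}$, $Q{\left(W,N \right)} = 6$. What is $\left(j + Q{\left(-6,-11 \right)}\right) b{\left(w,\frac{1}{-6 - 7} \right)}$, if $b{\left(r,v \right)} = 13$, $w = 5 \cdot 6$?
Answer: $78 + 65 i \sqrt{5} \approx 78.0 + 145.34 i$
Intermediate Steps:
$w = 30$
$j = 5 i \sqrt{5}$ ($j = \sqrt{-125} = 5 i \sqrt{5} \approx 11.18 i$)
$\left(j + Q{\left(-6,-11 \right)}\right) b{\left(w,\frac{1}{-6 - 7} \right)} = \left(5 i \sqrt{5} + 6\right) 13 = \left(6 + 5 i \sqrt{5}\right) 13 = 78 + 65 i \sqrt{5}$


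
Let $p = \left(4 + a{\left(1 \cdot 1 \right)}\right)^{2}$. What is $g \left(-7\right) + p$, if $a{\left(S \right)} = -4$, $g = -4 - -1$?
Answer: $21$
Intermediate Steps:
$g = -3$ ($g = -4 + 1 = -3$)
$p = 0$ ($p = \left(4 - 4\right)^{2} = 0^{2} = 0$)
$g \left(-7\right) + p = \left(-3\right) \left(-7\right) + 0 = 21 + 0 = 21$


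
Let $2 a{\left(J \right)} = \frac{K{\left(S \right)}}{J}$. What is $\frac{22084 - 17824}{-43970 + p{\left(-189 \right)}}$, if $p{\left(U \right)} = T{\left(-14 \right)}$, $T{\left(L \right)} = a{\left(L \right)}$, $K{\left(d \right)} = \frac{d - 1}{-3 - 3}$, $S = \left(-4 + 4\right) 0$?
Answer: $- \frac{715680}{7386961} \approx -0.096884$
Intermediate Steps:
$S = 0$ ($S = 0 \cdot 0 = 0$)
$K{\left(d \right)} = \frac{1}{6} - \frac{d}{6}$ ($K{\left(d \right)} = \frac{-1 + d}{-6} = \left(-1 + d\right) \left(- \frac{1}{6}\right) = \frac{1}{6} - \frac{d}{6}$)
$a{\left(J \right)} = \frac{1}{12 J}$ ($a{\left(J \right)} = \frac{\left(\frac{1}{6} - 0\right) \frac{1}{J}}{2} = \frac{\left(\frac{1}{6} + 0\right) \frac{1}{J}}{2} = \frac{\frac{1}{6} \frac{1}{J}}{2} = \frac{1}{12 J}$)
$T{\left(L \right)} = \frac{1}{12 L}$
$p{\left(U \right)} = - \frac{1}{168}$ ($p{\left(U \right)} = \frac{1}{12 \left(-14\right)} = \frac{1}{12} \left(- \frac{1}{14}\right) = - \frac{1}{168}$)
$\frac{22084 - 17824}{-43970 + p{\left(-189 \right)}} = \frac{22084 - 17824}{-43970 - \frac{1}{168}} = \frac{4260}{- \frac{7386961}{168}} = 4260 \left(- \frac{168}{7386961}\right) = - \frac{715680}{7386961}$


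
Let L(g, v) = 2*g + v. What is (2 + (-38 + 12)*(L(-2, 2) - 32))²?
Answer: 784996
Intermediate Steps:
L(g, v) = v + 2*g
(2 + (-38 + 12)*(L(-2, 2) - 32))² = (2 + (-38 + 12)*((2 + 2*(-2)) - 32))² = (2 - 26*((2 - 4) - 32))² = (2 - 26*(-2 - 32))² = (2 - 26*(-34))² = (2 + 884)² = 886² = 784996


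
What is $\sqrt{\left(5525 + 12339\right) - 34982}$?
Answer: $3 i \sqrt{1902} \approx 130.84 i$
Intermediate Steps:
$\sqrt{\left(5525 + 12339\right) - 34982} = \sqrt{17864 - 34982} = \sqrt{-17118} = 3 i \sqrt{1902}$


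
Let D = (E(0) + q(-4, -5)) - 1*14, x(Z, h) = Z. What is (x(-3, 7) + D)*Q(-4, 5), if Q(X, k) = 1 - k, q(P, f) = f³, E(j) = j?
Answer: 568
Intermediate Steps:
D = -139 (D = (0 + (-5)³) - 1*14 = (0 - 125) - 14 = -125 - 14 = -139)
(x(-3, 7) + D)*Q(-4, 5) = (-3 - 139)*(1 - 1*5) = -142*(1 - 5) = -142*(-4) = 568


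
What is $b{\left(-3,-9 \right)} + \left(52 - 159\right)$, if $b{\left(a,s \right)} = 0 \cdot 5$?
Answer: $-107$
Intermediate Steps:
$b{\left(a,s \right)} = 0$
$b{\left(-3,-9 \right)} + \left(52 - 159\right) = 0 + \left(52 - 159\right) = 0 - 107 = -107$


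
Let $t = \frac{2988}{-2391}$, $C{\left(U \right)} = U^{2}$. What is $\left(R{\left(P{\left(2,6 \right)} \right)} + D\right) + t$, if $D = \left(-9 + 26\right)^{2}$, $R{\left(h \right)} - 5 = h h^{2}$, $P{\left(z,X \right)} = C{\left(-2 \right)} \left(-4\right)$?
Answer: $- \frac{3031190}{797} \approx -3803.3$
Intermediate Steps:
$P{\left(z,X \right)} = -16$ ($P{\left(z,X \right)} = \left(-2\right)^{2} \left(-4\right) = 4 \left(-4\right) = -16$)
$R{\left(h \right)} = 5 + h^{3}$ ($R{\left(h \right)} = 5 + h h^{2} = 5 + h^{3}$)
$t = - \frac{996}{797}$ ($t = 2988 \left(- \frac{1}{2391}\right) = - \frac{996}{797} \approx -1.2497$)
$D = 289$ ($D = 17^{2} = 289$)
$\left(R{\left(P{\left(2,6 \right)} \right)} + D\right) + t = \left(\left(5 + \left(-16\right)^{3}\right) + 289\right) - \frac{996}{797} = \left(\left(5 - 4096\right) + 289\right) - \frac{996}{797} = \left(-4091 + 289\right) - \frac{996}{797} = -3802 - \frac{996}{797} = - \frac{3031190}{797}$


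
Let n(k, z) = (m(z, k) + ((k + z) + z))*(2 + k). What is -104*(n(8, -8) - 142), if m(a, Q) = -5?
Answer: 28288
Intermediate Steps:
n(k, z) = (2 + k)*(-5 + k + 2*z) (n(k, z) = (-5 + ((k + z) + z))*(2 + k) = (-5 + (k + 2*z))*(2 + k) = (-5 + k + 2*z)*(2 + k) = (2 + k)*(-5 + k + 2*z))
-104*(n(8, -8) - 142) = -104*((-10 + 8² - 3*8 + 4*(-8) + 2*8*(-8)) - 142) = -104*((-10 + 64 - 24 - 32 - 128) - 142) = -104*(-130 - 142) = -104*(-272) = 28288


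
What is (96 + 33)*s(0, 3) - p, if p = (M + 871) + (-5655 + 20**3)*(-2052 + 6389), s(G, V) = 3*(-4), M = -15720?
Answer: -10156964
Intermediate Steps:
s(G, V) = -12
p = 10155416 (p = (-15720 + 871) + (-5655 + 20**3)*(-2052 + 6389) = -14849 + (-5655 + 8000)*4337 = -14849 + 2345*4337 = -14849 + 10170265 = 10155416)
(96 + 33)*s(0, 3) - p = (96 + 33)*(-12) - 1*10155416 = 129*(-12) - 10155416 = -1548 - 10155416 = -10156964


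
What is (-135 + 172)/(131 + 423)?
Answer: 37/554 ≈ 0.066787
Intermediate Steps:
(-135 + 172)/(131 + 423) = 37/554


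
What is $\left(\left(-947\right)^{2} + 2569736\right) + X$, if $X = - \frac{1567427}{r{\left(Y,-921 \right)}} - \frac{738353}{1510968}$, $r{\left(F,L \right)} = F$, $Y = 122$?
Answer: $\frac{318323941439959}{92169048} \approx 3.4537 \cdot 10^{6}$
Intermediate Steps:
$X = - \frac{1184211059201}{92169048}$ ($X = - \frac{1567427}{122} - \frac{738353}{1510968} = - \frac{1184211059201}{92169048} \approx -12848.0$)
$\left(\left(-947\right)^{2} + 2569736\right) + X = \left(\left(-947\right)^{2} + 2569736\right) - \frac{1184211059201}{92169048} = \left(896809 + 2569736\right) - \frac{1184211059201}{92169048} = 3466545 - \frac{1184211059201}{92169048} = \frac{318323941439959}{92169048}$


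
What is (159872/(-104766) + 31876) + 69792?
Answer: 5325594908/52383 ≈ 1.0167e+5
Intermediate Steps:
(159872/(-104766) + 31876) + 69792 = (159872*(-1/104766) + 31876) + 69792 = (-79936/52383 + 31876) + 69792 = 1669680572/52383 + 69792 = 5325594908/52383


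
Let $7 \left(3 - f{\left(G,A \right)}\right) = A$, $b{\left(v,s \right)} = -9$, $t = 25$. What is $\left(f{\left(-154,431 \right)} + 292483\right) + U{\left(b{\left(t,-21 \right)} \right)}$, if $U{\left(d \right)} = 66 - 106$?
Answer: $\frac{2046691}{7} \approx 2.9238 \cdot 10^{5}$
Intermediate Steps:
$U{\left(d \right)} = -40$
$f{\left(G,A \right)} = 3 - \frac{A}{7}$
$\left(f{\left(-154,431 \right)} + 292483\right) + U{\left(b{\left(t,-21 \right)} \right)} = \left(\left(3 - \frac{431}{7}\right) + 292483\right) - 40 = \left(- \frac{410}{7} + 292483\right) - 40 = \frac{2046971}{7} - 40 = \frac{2046691}{7}$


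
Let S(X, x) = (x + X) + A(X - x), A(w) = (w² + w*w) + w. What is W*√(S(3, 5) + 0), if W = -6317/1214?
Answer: -6317*√14/1214 ≈ -19.470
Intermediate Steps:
A(w) = w + 2*w² (A(w) = (w² + w²) + w = 2*w² + w = w + 2*w²)
S(X, x) = X + x + (X - x)*(1 - 2*x + 2*X) (S(X, x) = (x + X) + (X - x)*(1 + 2*(X - x)) = (X + x) + (X - x)*(1 + (-2*x + 2*X)) = (X + x) + (X - x)*(1 - 2*x + 2*X) = X + x + (X - x)*(1 - 2*x + 2*X))
W = -6317/1214 (W = -6317*1/1214 = -6317/1214 ≈ -5.2035)
W*√(S(3, 5) + 0) = -6317*√((3 + 5 + (3 - 1*5)*(1 - 2*5 + 2*3)) + 0)/1214 = -6317*√((3 + 5 + (3 - 5)*(1 - 10 + 6)) + 0)/1214 = -6317*√((3 + 5 - 2*(-3)) + 0)/1214 = -6317*√((3 + 5 + 6) + 0)/1214 = -6317*√(14 + 0)/1214 = -6317*√14/1214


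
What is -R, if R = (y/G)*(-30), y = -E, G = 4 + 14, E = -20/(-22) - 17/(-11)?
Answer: -45/11 ≈ -4.0909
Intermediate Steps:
E = 27/11 (E = -20*(-1/22) - 17*(-1/11) = 10/11 + 17/11 = 27/11 ≈ 2.4545)
G = 18
y = -27/11 (y = -1*27/11 = -27/11 ≈ -2.4545)
R = 45/11 (R = -27/11/18*(-30) = -27/11*1/18*(-30) = -3/22*(-30) = 45/11 ≈ 4.0909)
-R = -1*45/11 = -45/11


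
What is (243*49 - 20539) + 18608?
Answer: 9976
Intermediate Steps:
(243*49 - 20539) + 18608 = (11907 - 20539) + 18608 = -8632 + 18608 = 9976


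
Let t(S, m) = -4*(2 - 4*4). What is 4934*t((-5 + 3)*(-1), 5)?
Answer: 276304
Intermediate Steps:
t(S, m) = 56 (t(S, m) = -4*(2 - 16) = -4*(-14) = 56)
4934*t((-5 + 3)*(-1), 5) = 4934*56 = 276304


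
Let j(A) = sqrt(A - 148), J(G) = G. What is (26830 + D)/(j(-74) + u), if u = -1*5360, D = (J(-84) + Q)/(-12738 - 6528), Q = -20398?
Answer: -36456975320/7283009877 - 13603349*I*sqrt(222)/14566019754 ≈ -5.0058 - 0.013915*I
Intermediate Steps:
j(A) = sqrt(-148 + A)
D = 539/507 (D = (-84 - 20398)/(-12738 - 6528) = -20482/(-19266) = -20482*(-1/19266) = 539/507 ≈ 1.0631)
u = -5360
(26830 + D)/(j(-74) + u) = (26830 + 539/507)/(sqrt(-148 - 74) - 5360) = 13603349/(507*(sqrt(-222) - 5360)) = 13603349/(507*(I*sqrt(222) - 5360)) = 13603349/(507*(-5360 + I*sqrt(222)))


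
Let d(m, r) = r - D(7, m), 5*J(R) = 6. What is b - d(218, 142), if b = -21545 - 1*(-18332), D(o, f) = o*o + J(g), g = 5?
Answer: -16524/5 ≈ -3304.8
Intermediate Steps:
J(R) = 6/5 (J(R) = (⅕)*6 = 6/5)
D(o, f) = 6/5 + o² (D(o, f) = o*o + 6/5 = o² + 6/5 = 6/5 + o²)
b = -3213 (b = -21545 + 18332 = -3213)
d(m, r) = -251/5 + r (d(m, r) = r - (6/5 + 7²) = r - (6/5 + 49) = r - 1*251/5 = r - 251/5 = -251/5 + r)
b - d(218, 142) = -3213 - (-251/5 + 142) = -3213 - 1*459/5 = -3213 - 459/5 = -16524/5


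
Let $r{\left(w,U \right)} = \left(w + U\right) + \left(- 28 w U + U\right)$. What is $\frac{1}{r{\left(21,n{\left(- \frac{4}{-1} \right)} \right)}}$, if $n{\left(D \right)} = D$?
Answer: $- \frac{1}{2323} \approx -0.00043048$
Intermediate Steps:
$r{\left(w,U \right)} = w + 2 U - 28 U w$ ($r{\left(w,U \right)} = \left(U + w\right) - \left(- U + 28 U w\right) = w + 2 U - 28 U w$)
$\frac{1}{r{\left(21,n{\left(- \frac{4}{-1} \right)} \right)}} = \frac{1}{21 + 2 \left(- \frac{4}{-1}\right) - 28 \left(- \frac{4}{-1}\right) 21} = \frac{1}{21 + 2 \left(\left(-4\right) \left(-1\right)\right) - 28 \left(\left(-4\right) \left(-1\right)\right) 21} = \frac{1}{21 + 2 \cdot 4 - 112 \cdot 21} = \frac{1}{21 + 8 - 2352} = \frac{1}{-2323} = - \frac{1}{2323}$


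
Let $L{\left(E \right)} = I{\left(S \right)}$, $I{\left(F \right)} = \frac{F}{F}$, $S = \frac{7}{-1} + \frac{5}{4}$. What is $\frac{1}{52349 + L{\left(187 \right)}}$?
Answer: $\frac{1}{52350} \approx 1.9102 \cdot 10^{-5}$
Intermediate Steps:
$S = - \frac{23}{4}$ ($S = 7 \left(-1\right) + 5 \cdot \frac{1}{4} = -7 + \frac{5}{4} = - \frac{23}{4} \approx -5.75$)
$I{\left(F \right)} = 1$
$L{\left(E \right)} = 1$
$\frac{1}{52349 + L{\left(187 \right)}} = \frac{1}{52349 + 1} = \frac{1}{52350}$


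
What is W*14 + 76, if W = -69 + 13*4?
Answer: -162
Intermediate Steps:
W = -17 (W = -69 + 52 = -17)
W*14 + 76 = -17*14 + 76 = -238 + 76 = -162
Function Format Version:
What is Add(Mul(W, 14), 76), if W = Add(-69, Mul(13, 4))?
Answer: -162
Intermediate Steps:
W = -17 (W = Add(-69, 52) = -17)
Add(Mul(W, 14), 76) = Add(Mul(-17, 14), 76) = Add(-238, 76) = -162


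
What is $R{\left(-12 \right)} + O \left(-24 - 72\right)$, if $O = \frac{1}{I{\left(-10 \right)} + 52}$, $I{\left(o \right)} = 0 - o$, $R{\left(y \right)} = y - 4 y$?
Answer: $\frac{1068}{31} \approx 34.452$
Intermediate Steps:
$R{\left(y \right)} = - 3 y$
$I{\left(o \right)} = - o$
$O = \frac{1}{62}$ ($O = \frac{1}{\left(-1\right) \left(-10\right) + 52} = \frac{1}{10 + 52} = \frac{1}{62} \approx 0.016129$)
$R{\left(-12 \right)} + O \left(-24 - 72\right) = \left(-3\right) \left(-12\right) + \frac{-24 - 72}{62} = 36 + \frac{-24 - 72}{62} = 36 + \frac{1}{62} \left(-96\right) = 36 - \frac{48}{31} = \frac{1068}{31}$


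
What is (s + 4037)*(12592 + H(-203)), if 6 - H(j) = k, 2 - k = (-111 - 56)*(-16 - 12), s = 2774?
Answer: 117639592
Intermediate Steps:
k = -4674 (k = 2 - (-111 - 56)*(-16 - 12) = 2 - (-167)*(-28) = 2 - 1*4676 = 2 - 4676 = -4674)
H(j) = 4680 (H(j) = 6 - 1*(-4674) = 6 + 4674 = 4680)
(s + 4037)*(12592 + H(-203)) = (2774 + 4037)*(12592 + 4680) = 6811*17272 = 117639592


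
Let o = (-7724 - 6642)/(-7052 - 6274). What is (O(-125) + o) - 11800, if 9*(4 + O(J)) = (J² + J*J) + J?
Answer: -55599994/6663 ≈ -8344.6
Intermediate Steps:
O(J) = -4 + J/9 + 2*J²/9 (O(J) = -4 + ((J² + J*J) + J)/9 = -4 + ((J² + J²) + J)/9 = -4 + (2*J² + J)/9 = -4 + (J + 2*J²)/9 = -4 + (J/9 + 2*J²/9) = -4 + J/9 + 2*J²/9)
o = 7183/6663 (o = -14366/(-13326) = -14366*(-1/13326) = 7183/6663 ≈ 1.0780)
(O(-125) + o) - 11800 = ((-4 + (⅑)*(-125) + (2/9)*(-125)²) + 7183/6663) - 11800 = ((-4 - 125/9 + (2/9)*15625) + 7183/6663) - 11800 = ((-4 - 125/9 + 31250/9) + 7183/6663) - 11800 = (10363/3 + 7183/6663) - 11800 = 23023406/6663 - 11800 = -55599994/6663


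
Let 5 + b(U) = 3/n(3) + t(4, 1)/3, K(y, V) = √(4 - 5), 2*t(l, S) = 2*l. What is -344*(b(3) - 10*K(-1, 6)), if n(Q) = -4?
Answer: 4558/3 + 3440*I ≈ 1519.3 + 3440.0*I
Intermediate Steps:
t(l, S) = l (t(l, S) = (2*l)/2 = l)
K(y, V) = I (K(y, V) = √(-1) = I)
b(U) = -53/12 (b(U) = -5 + (3/(-4) + 4/3) = -5 + (3*(-¼) + 4*(⅓)) = -5 + (-¾ + 4/3) = -5 + 7/12 = -53/12)
-344*(b(3) - 10*K(-1, 6)) = -344*(-53/12 - 10*I) = 4558/3 + 3440*I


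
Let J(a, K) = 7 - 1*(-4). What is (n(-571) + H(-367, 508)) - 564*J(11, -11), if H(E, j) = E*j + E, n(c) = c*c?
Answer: 133034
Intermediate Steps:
J(a, K) = 11 (J(a, K) = 7 + 4 = 11)
n(c) = c²
H(E, j) = E + E*j
(n(-571) + H(-367, 508)) - 564*J(11, -11) = ((-571)² - 367*(1 + 508)) - 564*11 = (326041 - 367*509) - 6204 = (326041 - 186803) - 6204 = 139238 - 6204 = 133034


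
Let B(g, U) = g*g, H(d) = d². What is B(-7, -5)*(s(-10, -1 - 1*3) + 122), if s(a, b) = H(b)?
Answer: 6762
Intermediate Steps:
B(g, U) = g²
s(a, b) = b²
B(-7, -5)*(s(-10, -1 - 1*3) + 122) = (-7)²*((-1 - 1*3)² + 122) = 49*((-1 - 3)² + 122) = 49*((-4)² + 122) = 49*(16 + 122) = 49*138 = 6762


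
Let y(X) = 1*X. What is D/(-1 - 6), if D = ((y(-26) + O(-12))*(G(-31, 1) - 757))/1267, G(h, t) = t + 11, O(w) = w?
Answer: -28310/8869 ≈ -3.1920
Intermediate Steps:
y(X) = X
G(h, t) = 11 + t
D = 28310/1267 (D = ((-26 - 12)*((11 + 1) - 757))/1267 = -38*(12 - 757)*(1/1267) = -38*(-745)*(1/1267) = 28310*(1/1267) = 28310/1267 ≈ 22.344)
D/(-1 - 6) = (28310/1267)/(-1 - 6) = (28310/1267)/(-7) = -⅐*28310/1267 = -28310/8869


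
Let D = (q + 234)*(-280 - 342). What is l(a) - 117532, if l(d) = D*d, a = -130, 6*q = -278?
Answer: 45171584/3 ≈ 1.5057e+7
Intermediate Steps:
q = -139/3 (q = (1/6)*(-278) = -139/3 ≈ -46.333)
D = -350186/3 (D = (-139/3 + 234)*(-280 - 342) = (563/3)*(-622) = -350186/3 ≈ -1.1673e+5)
l(d) = -350186*d/3
l(a) - 117532 = -350186/3*(-130) - 117532 = 45524180/3 - 117532 = 45171584/3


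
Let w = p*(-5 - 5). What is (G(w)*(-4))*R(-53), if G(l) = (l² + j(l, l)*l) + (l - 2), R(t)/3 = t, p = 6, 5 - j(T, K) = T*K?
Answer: 139435368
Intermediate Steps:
j(T, K) = 5 - K*T (j(T, K) = 5 - T*K = 5 - K*T)
R(t) = 3*t
w = -60 (w = 6*(-5 - 5) = 6*(-10) = -60)
G(l) = -2 + l + l² + l*(5 - l²) (G(l) = (l² + (5 - l*l)*l) + (l - 2) = (l² + (5 - l²)*l) + (-2 + l) = (l² + l*(5 - l²)) + (-2 + l) = -2 + l + l² + l*(5 - l²))
(G(w)*(-4))*R(-53) = ((-2 + (-60)² - 1*(-60)³ + 6*(-60))*(-4))*(3*(-53)) = ((-2 + 3600 - 1*(-216000) - 360)*(-4))*(-159) = ((-2 + 3600 + 216000 - 360)*(-4))*(-159) = (219238*(-4))*(-159) = -876952*(-159) = 139435368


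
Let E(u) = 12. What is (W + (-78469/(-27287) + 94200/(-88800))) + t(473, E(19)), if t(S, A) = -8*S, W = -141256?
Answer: -585733229687/4038476 ≈ -1.4504e+5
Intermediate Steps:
(W + (-78469/(-27287) + 94200/(-88800))) + t(473, E(19)) = (-141256 + (-78469/(-27287) + 94200/(-88800))) - 8*473 = (-141256 + (-78469*(-1/27287) + 94200*(-1/88800))) - 3784 = (-141256 + (78469/27287 - 157/148)) - 3784 = (-141256 + 7329353/4038476) - 3784 = -570451636503/4038476 - 3784 = -585733229687/4038476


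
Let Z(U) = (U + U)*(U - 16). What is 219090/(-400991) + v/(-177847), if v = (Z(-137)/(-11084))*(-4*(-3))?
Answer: -6348246843072/11624352559451 ≈ -0.54612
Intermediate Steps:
Z(U) = 2*U*(-16 + U) (Z(U) = (2*U)*(-16 + U) = 2*U*(-16 + U))
v = -7398/163 (v = ((2*(-137)*(-16 - 137))/(-11084))*(-4*(-3)) = ((2*(-137)*(-153))*(-1/11084))*12 = (41922*(-1/11084))*12 = -1233/326*12 = -7398/163 ≈ -45.386)
219090/(-400991) + v/(-177847) = 219090/(-400991) - 7398/163/(-177847) = 219090*(-1/400991) - 7398/163*(-1/177847) = -219090/400991 + 7398/28989061 = -6348246843072/11624352559451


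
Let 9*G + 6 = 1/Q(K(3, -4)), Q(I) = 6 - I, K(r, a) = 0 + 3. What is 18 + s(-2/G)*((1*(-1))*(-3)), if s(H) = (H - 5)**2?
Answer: 8085/289 ≈ 27.976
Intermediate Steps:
K(r, a) = 3
G = -17/27 (G = -2/3 + 1/(9*(6 - 1*3)) = -2/3 + 1/(9*(6 - 3)) = -2/3 + (1/9)/3 = -2/3 + (1/9)*(1/3) = -2/3 + 1/27 = -17/27 ≈ -0.62963)
s(H) = (-5 + H)**2
18 + s(-2/G)*((1*(-1))*(-3)) = 18 + (-5 - 2/(-17/27))**2*((1*(-1))*(-3)) = 18 + (-5 - 2*(-27/17))**2*(-1*(-3)) = 18 + (-5 + 54/17)**2*3 = 18 + (-31/17)**2*3 = 18 + (961/289)*3 = 18 + 2883/289 = 8085/289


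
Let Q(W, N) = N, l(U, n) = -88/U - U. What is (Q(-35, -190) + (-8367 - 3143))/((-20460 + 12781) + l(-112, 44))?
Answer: 54600/35309 ≈ 1.5463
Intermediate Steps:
l(U, n) = -U - 88/U
(Q(-35, -190) + (-8367 - 3143))/((-20460 + 12781) + l(-112, 44)) = (-190 + (-8367 - 3143))/((-20460 + 12781) + (-1*(-112) - 88/(-112))) = (-190 - 11510)/(-7679 + (112 - 88*(-1/112))) = -11700/(-7679 + (112 + 11/14)) = -11700/(-7679 + 1579/14) = -11700/(-105927/14) = -11700*(-14/105927) = 54600/35309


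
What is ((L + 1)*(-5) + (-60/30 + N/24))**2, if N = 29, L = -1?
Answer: 361/576 ≈ 0.62674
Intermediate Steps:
((L + 1)*(-5) + (-60/30 + N/24))**2 = ((-1 + 1)*(-5) + (-60/30 + 29/24))**2 = (0*(-5) + (-60*1/30 + 29*(1/24)))**2 = (0 + (-2 + 29/24))**2 = (0 - 19/24)**2 = (-19/24)**2 = 361/576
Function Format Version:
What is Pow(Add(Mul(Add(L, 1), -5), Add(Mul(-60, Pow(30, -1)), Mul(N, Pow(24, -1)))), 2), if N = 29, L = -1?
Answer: Rational(361, 576) ≈ 0.62674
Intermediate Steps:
Pow(Add(Mul(Add(L, 1), -5), Add(Mul(-60, Pow(30, -1)), Mul(N, Pow(24, -1)))), 2) = Pow(Add(Mul(Add(-1, 1), -5), Add(Mul(-60, Pow(30, -1)), Mul(29, Pow(24, -1)))), 2) = Pow(Add(Mul(0, -5), Add(Mul(-60, Rational(1, 30)), Mul(29, Rational(1, 24)))), 2) = Pow(Add(0, Add(-2, Rational(29, 24))), 2) = Pow(Add(0, Rational(-19, 24)), 2) = Pow(Rational(-19, 24), 2) = Rational(361, 576)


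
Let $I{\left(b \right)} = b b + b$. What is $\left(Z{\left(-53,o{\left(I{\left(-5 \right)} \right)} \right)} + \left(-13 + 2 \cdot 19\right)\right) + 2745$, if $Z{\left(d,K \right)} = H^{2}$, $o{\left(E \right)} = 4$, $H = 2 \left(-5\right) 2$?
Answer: $3170$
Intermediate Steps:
$I{\left(b \right)} = b + b^{2}$ ($I{\left(b \right)} = b^{2} + b = b + b^{2}$)
$H = -20$ ($H = \left(-10\right) 2 = -20$)
$Z{\left(d,K \right)} = 400$ ($Z{\left(d,K \right)} = \left(-20\right)^{2} = 400$)
$\left(Z{\left(-53,o{\left(I{\left(-5 \right)} \right)} \right)} + \left(-13 + 2 \cdot 19\right)\right) + 2745 = \left(400 + \left(-13 + 2 \cdot 19\right)\right) + 2745 = \left(400 + \left(-13 + 38\right)\right) + 2745 = \left(400 + 25\right) + 2745 = 425 + 2745 = 3170$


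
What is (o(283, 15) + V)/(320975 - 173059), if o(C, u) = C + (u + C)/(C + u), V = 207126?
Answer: 103705/73958 ≈ 1.4022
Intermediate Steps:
o(C, u) = 1 + C (o(C, u) = C + (C + u)/(C + u) = C + 1 = 1 + C)
(o(283, 15) + V)/(320975 - 173059) = ((1 + 283) + 207126)/(320975 - 173059) = (284 + 207126)/147916 = 207410*(1/147916) = 103705/73958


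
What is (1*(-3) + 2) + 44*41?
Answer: 1803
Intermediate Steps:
(1*(-3) + 2) + 44*41 = (-3 + 2) + 1804 = -1 + 1804 = 1803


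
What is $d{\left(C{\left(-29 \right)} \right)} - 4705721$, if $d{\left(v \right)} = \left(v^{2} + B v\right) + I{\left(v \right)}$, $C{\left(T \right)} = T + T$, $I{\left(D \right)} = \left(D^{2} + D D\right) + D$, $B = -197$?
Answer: $-4684261$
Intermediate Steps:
$I{\left(D \right)} = D + 2 D^{2}$ ($I{\left(D \right)} = \left(D^{2} + D^{2}\right) + D = 2 D^{2} + D = D + 2 D^{2}$)
$C{\left(T \right)} = 2 T$
$d{\left(v \right)} = v^{2} - 197 v + v \left(1 + 2 v\right)$ ($d{\left(v \right)} = \left(v^{2} - 197 v\right) + v \left(1 + 2 v\right) = v^{2} - 197 v + v \left(1 + 2 v\right)$)
$d{\left(C{\left(-29 \right)} \right)} - 4705721 = 2 \left(-29\right) \left(-196 + 3 \cdot 2 \left(-29\right)\right) - 4705721 = - 58 \left(-196 + 3 \left(-58\right)\right) - 4705721 = - 58 \left(-196 - 174\right) - 4705721 = \left(-58\right) \left(-370\right) - 4705721 = 21460 - 4705721 = -4684261$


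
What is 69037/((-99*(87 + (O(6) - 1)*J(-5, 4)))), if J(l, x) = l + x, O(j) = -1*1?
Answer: -69037/8811 ≈ -7.8353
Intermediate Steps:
O(j) = -1
69037/((-99*(87 + (O(6) - 1)*J(-5, 4)))) = 69037/((-99*(87 + (-1 - 1)*(-5 + 4)))) = 69037/((-99*(87 - 2*(-1)))) = 69037/((-99*(87 + 2))) = 69037/((-99*89)) = 69037/(-8811) = 69037*(-1/8811) = -69037/8811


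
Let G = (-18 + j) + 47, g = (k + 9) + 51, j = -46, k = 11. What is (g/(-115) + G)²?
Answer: 4104676/13225 ≈ 310.37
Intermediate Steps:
g = 71 (g = (11 + 9) + 51 = 20 + 51 = 71)
G = -17 (G = (-18 - 46) + 47 = -64 + 47 = -17)
(g/(-115) + G)² = (71/(-115) - 17)² = (71*(-1/115) - 17)² = (-71/115 - 17)² = (-2026/115)² = 4104676/13225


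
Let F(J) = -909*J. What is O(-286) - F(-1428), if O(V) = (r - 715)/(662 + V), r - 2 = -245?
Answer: -244034255/188 ≈ -1.2981e+6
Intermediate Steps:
r = -243 (r = 2 - 245 = -243)
O(V) = -958/(662 + V) (O(V) = (-243 - 715)/(662 + V) = -958/(662 + V))
O(-286) - F(-1428) = -958/(662 - 286) - (-909)*(-1428) = -958/376 - 1*1298052 = -958*1/376 - 1298052 = -479/188 - 1298052 = -244034255/188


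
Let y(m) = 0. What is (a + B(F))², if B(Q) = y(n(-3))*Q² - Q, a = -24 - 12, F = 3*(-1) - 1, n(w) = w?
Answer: 1024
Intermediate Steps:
F = -4 (F = -3 - 1 = -4)
a = -36
B(Q) = -Q (B(Q) = 0*Q² - Q = 0 - Q = -Q)
(a + B(F))² = (-36 - 1*(-4))² = (-36 + 4)² = (-32)² = 1024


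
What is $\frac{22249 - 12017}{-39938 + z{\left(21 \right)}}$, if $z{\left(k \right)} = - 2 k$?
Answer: $- \frac{2558}{9995} \approx -0.25593$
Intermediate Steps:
$\frac{22249 - 12017}{-39938 + z{\left(21 \right)}} = \frac{22249 - 12017}{-39938 - 42} = \frac{10232}{-39938 - 42} = \frac{10232}{-39980} = 10232 \left(- \frac{1}{39980}\right) = - \frac{2558}{9995}$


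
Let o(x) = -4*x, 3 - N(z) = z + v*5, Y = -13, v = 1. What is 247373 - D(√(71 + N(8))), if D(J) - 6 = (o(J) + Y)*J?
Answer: 247611 + 13*√61 ≈ 2.4771e+5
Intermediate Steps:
N(z) = -2 - z (N(z) = 3 - (z + 1*5) = 3 - (z + 5) = 3 - (5 + z) = 3 + (-5 - z) = -2 - z)
D(J) = 6 + J*(-13 - 4*J) (D(J) = 6 + (-4*J - 13)*J = 6 + (-13 - 4*J)*J = 6 + J*(-13 - 4*J))
247373 - D(√(71 + N(8))) = 247373 - (6 - 13*√(71 + (-2 - 1*8)) - (276 - 32)) = 247373 - (6 - 13*√(71 + (-2 - 8)) - 4*(√(71 + (-2 - 8)))²) = 247373 - (6 - 13*√(71 - 10) - 4*(√(71 - 10))²) = 247373 - (6 - 13*√61 - 4*(√61)²) = 247373 - (6 - 13*√61 - 4*61) = 247373 - (6 - 13*√61 - 244) = 247373 - (-238 - 13*√61) = 247373 + (238 + 13*√61) = 247611 + 13*√61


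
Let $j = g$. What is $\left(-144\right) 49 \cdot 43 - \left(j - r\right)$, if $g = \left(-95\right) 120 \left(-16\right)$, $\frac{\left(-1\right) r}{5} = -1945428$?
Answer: $9241332$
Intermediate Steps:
$r = 9727140$ ($r = \left(-5\right) \left(-1945428\right) = 9727140$)
$g = 182400$ ($g = \left(-11400\right) \left(-16\right) = 182400$)
$j = 182400$
$\left(-144\right) 49 \cdot 43 - \left(j - r\right) = \left(-144\right) 49 \cdot 43 + \left(9727140 - 182400\right) = \left(-7056\right) 43 + \left(9727140 - 182400\right) = -303408 + 9544740 = 9241332$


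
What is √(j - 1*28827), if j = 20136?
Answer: I*√8691 ≈ 93.226*I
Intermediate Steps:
√(j - 1*28827) = √(20136 - 1*28827) = √(20136 - 28827) = √(-8691) = I*√8691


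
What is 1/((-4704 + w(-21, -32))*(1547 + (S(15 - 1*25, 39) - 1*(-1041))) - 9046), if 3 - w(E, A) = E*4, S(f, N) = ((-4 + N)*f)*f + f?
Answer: -1/28071172 ≈ -3.5624e-8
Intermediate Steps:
S(f, N) = f + f**2*(-4 + N) (S(f, N) = (f*(-4 + N))*f + f = f**2*(-4 + N) + f = f + f**2*(-4 + N))
w(E, A) = 3 - 4*E (w(E, A) = 3 - E*4 = 3 - 4*E)
1/((-4704 + w(-21, -32))*(1547 + (S(15 - 1*25, 39) - 1*(-1041))) - 9046) = 1/((-4704 + (3 - 4*(-21)))*(1547 + ((15 - 1*25)*(1 - 4*(15 - 1*25) + 39*(15 - 1*25)) - 1*(-1041))) - 9046) = 1/((-4704 + (3 + 84))*(1547 + ((15 - 25)*(1 - 4*(15 - 25) + 39*(15 - 25)) + 1041)) - 9046) = 1/((-4704 + 87)*(1547 + (-10*(1 - 4*(-10) + 39*(-10)) + 1041)) - 9046) = 1/(-4617*(1547 + (-10*(1 + 40 - 390) + 1041)) - 9046) = 1/(-4617*(1547 + (-10*(-349) + 1041)) - 9046) = 1/(-4617*(1547 + (3490 + 1041)) - 9046) = 1/(-4617*(1547 + 4531) - 9046) = 1/(-4617*6078 - 9046) = 1/(-28062126 - 9046) = 1/(-28071172) = -1/28071172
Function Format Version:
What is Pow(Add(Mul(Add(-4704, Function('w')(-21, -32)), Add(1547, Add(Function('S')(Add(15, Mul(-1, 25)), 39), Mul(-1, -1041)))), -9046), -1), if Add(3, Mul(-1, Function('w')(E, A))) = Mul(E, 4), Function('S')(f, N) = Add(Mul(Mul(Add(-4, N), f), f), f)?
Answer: Rational(-1, 28071172) ≈ -3.5624e-8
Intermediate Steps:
Function('S')(f, N) = Add(f, Mul(Pow(f, 2), Add(-4, N))) (Function('S')(f, N) = Add(Mul(Mul(f, Add(-4, N)), f), f) = Add(Mul(Pow(f, 2), Add(-4, N)), f) = Add(f, Mul(Pow(f, 2), Add(-4, N))))
Function('w')(E, A) = Add(3, Mul(-4, E)) (Function('w')(E, A) = Add(3, Mul(-1, Mul(E, 4))) = Add(3, Mul(-1, Mul(4, E))) = Add(3, Mul(-4, E)))
Pow(Add(Mul(Add(-4704, Function('w')(-21, -32)), Add(1547, Add(Function('S')(Add(15, Mul(-1, 25)), 39), Mul(-1, -1041)))), -9046), -1) = Pow(Add(Mul(Add(-4704, Add(3, Mul(-4, -21))), Add(1547, Add(Mul(Add(15, Mul(-1, 25)), Add(1, Mul(-4, Add(15, Mul(-1, 25))), Mul(39, Add(15, Mul(-1, 25))))), Mul(-1, -1041)))), -9046), -1) = Pow(Add(Mul(Add(-4704, Add(3, 84)), Add(1547, Add(Mul(Add(15, -25), Add(1, Mul(-4, Add(15, -25)), Mul(39, Add(15, -25)))), 1041))), -9046), -1) = Pow(Add(Mul(Add(-4704, 87), Add(1547, Add(Mul(-10, Add(1, Mul(-4, -10), Mul(39, -10))), 1041))), -9046), -1) = Pow(Add(Mul(-4617, Add(1547, Add(Mul(-10, Add(1, 40, -390)), 1041))), -9046), -1) = Pow(Add(Mul(-4617, Add(1547, Add(Mul(-10, -349), 1041))), -9046), -1) = Pow(Add(Mul(-4617, Add(1547, Add(3490, 1041))), -9046), -1) = Pow(Add(Mul(-4617, Add(1547, 4531)), -9046), -1) = Pow(Add(Mul(-4617, 6078), -9046), -1) = Pow(Add(-28062126, -9046), -1) = Pow(-28071172, -1) = Rational(-1, 28071172)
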